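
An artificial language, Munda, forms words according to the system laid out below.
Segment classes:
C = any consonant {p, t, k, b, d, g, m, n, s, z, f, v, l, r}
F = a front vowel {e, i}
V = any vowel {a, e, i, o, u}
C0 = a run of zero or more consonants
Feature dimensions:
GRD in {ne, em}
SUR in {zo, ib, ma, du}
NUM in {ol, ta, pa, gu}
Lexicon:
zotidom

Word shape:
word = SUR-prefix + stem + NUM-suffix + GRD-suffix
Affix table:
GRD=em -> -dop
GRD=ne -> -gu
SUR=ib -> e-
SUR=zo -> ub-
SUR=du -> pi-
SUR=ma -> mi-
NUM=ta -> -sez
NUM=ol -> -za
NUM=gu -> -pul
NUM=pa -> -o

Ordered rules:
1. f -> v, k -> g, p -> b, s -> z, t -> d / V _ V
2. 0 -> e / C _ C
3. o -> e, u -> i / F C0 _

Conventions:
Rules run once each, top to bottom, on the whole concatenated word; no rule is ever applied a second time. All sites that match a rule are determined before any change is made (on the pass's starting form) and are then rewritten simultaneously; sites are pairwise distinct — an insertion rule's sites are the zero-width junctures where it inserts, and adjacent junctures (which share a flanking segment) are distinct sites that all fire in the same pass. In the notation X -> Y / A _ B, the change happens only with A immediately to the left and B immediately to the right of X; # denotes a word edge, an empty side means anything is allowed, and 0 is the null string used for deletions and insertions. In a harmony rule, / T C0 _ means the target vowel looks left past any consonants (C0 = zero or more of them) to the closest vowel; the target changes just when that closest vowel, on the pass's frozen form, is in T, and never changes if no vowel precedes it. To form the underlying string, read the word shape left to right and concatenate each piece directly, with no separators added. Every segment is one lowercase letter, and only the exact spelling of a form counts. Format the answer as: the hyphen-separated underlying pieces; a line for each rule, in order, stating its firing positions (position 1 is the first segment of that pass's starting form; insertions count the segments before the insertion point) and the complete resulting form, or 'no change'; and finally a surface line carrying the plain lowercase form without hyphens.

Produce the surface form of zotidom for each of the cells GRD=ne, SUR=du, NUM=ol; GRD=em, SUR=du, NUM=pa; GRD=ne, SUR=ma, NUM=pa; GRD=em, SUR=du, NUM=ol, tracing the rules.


cell GRD=ne, SUR=du, NUM=ol:
underlying: pi-zotidom-za-gu
1. f -> v, k -> g, p -> b, s -> z, t -> d / V _ V: fires at position(s) 5: pizodidomzagu
2. 0 -> e / C _ C: inserts after position(s) 9: pizodidomezagu
3. o -> e, u -> i / F C0 _: fires at position(s) 4, 8: pizedidemezagu
surface: pizedidemezagu

cell GRD=em, SUR=du, NUM=pa:
underlying: pi-zotidom-o-dop
1. f -> v, k -> g, p -> b, s -> z, t -> d / V _ V: fires at position(s) 5: pizodidomodop
2. 0 -> e / C _ C: no change
3. o -> e, u -> i / F C0 _: fires at position(s) 4, 8: pizedidemodop
surface: pizedidemodop

cell GRD=ne, SUR=ma, NUM=pa:
underlying: mi-zotidom-o-gu
1. f -> v, k -> g, p -> b, s -> z, t -> d / V _ V: fires at position(s) 5: mizodidomogu
2. 0 -> e / C _ C: no change
3. o -> e, u -> i / F C0 _: fires at position(s) 4, 8: mizedidemogu
surface: mizedidemogu

cell GRD=em, SUR=du, NUM=ol:
underlying: pi-zotidom-za-dop
1. f -> v, k -> g, p -> b, s -> z, t -> d / V _ V: fires at position(s) 5: pizodidomzadop
2. 0 -> e / C _ C: inserts after position(s) 9: pizodidomezadop
3. o -> e, u -> i / F C0 _: fires at position(s) 4, 8: pizedidemezadop
surface: pizedidemezadop


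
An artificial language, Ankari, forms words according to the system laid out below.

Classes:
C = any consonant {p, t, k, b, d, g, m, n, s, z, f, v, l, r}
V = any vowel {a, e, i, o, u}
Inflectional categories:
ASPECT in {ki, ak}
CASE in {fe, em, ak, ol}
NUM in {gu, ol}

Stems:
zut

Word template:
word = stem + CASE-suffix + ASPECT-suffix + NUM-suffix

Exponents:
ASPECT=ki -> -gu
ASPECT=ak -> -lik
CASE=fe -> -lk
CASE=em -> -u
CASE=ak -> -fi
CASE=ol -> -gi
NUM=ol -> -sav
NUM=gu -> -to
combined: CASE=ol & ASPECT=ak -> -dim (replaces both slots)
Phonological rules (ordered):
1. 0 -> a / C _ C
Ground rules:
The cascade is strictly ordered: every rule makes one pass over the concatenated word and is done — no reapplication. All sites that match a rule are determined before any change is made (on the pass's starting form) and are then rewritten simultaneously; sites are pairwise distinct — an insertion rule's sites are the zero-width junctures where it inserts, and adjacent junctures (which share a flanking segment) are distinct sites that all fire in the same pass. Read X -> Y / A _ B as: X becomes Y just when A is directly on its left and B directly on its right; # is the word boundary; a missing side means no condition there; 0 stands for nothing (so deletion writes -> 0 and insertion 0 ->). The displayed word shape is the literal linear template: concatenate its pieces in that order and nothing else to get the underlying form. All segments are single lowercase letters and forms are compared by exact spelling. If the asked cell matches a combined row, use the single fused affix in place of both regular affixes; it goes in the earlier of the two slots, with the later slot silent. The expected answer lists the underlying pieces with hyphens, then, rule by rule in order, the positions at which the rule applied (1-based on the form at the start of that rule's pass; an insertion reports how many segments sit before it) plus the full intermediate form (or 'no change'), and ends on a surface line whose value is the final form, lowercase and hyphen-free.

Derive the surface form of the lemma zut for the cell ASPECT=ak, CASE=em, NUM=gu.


underlying: zut-u-lik-to
1. 0 -> a / C _ C: inserts after position(s) 7: zutulikato
surface: zutulikato


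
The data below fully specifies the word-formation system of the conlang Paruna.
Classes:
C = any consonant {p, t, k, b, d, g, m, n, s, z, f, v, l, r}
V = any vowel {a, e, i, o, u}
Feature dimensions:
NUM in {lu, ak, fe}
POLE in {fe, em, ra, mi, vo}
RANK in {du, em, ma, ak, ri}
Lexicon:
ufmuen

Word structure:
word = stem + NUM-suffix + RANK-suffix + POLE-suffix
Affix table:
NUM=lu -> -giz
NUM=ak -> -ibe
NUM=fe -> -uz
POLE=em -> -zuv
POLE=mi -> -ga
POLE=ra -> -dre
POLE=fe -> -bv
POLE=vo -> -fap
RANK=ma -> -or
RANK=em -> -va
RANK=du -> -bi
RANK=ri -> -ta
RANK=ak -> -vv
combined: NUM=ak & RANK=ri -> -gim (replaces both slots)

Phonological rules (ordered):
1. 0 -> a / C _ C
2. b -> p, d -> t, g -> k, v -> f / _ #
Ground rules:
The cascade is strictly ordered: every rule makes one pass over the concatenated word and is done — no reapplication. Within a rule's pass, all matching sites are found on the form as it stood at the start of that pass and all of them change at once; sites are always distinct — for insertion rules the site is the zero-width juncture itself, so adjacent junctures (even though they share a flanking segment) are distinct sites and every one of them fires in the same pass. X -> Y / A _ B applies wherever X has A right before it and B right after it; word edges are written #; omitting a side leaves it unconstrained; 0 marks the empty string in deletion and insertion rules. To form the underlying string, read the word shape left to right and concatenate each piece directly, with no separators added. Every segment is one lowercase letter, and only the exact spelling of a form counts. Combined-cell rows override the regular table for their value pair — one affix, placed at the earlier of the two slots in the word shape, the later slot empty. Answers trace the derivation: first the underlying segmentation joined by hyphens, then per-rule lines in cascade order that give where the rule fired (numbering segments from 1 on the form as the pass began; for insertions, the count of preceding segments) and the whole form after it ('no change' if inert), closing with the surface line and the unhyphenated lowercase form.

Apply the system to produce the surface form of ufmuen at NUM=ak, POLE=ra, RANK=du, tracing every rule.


underlying: ufmuen-ibe-bi-dre
1. 0 -> a / C _ C: inserts after position(s) 2, 12: ufamuenibebidare
2. b -> p, d -> t, g -> k, v -> f / _ #: no change
surface: ufamuenibebidare


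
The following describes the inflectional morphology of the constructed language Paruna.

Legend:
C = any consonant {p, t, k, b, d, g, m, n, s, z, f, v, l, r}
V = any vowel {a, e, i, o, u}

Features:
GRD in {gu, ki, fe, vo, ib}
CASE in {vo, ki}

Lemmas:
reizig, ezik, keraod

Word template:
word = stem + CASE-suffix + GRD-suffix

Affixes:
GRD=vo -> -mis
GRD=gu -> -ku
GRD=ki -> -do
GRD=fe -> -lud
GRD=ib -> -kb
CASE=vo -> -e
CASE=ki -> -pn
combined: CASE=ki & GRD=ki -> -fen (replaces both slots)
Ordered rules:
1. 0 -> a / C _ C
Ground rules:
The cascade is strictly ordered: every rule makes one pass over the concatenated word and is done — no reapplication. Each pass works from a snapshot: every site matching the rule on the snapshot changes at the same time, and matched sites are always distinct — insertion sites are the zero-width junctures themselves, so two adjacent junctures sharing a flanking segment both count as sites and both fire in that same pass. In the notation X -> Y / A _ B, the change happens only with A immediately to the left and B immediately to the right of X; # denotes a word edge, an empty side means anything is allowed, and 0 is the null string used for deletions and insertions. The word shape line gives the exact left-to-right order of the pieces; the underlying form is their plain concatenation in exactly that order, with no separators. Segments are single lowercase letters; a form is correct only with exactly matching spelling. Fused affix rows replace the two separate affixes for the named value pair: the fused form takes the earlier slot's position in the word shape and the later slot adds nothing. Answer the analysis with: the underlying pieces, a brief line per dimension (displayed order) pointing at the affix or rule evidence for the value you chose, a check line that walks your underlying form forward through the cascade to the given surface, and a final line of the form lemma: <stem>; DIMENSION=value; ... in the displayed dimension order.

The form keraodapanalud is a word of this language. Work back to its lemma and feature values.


underlying: keraod-pn-lud
GRD=fe - signalled by the affix -lud
CASE=ki - signalled by the affix -pn
check: keraodpnlud -> keraodapanalud
lemma: keraod; GRD=fe; CASE=ki


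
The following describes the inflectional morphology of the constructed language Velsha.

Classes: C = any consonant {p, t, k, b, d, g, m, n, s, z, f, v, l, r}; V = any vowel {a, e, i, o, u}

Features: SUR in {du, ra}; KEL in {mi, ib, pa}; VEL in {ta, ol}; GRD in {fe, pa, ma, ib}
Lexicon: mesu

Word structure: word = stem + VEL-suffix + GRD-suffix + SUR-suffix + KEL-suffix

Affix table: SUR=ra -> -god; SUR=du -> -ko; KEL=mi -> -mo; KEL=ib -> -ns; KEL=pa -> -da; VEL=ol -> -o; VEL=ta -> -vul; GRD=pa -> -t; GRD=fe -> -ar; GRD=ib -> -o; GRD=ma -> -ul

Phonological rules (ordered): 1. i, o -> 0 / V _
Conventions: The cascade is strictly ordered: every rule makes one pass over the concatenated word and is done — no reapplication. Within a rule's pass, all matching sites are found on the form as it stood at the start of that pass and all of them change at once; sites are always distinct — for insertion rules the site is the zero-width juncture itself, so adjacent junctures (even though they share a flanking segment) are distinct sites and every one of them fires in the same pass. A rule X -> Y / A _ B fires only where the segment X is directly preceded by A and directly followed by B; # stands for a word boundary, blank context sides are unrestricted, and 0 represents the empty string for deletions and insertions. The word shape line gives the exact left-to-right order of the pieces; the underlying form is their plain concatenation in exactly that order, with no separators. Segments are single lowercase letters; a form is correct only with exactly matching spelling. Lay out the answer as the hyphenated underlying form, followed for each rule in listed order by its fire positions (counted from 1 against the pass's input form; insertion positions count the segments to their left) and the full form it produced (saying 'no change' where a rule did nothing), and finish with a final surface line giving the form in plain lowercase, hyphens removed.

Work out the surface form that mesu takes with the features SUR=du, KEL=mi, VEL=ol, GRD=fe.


underlying: mesu-o-ar-ko-mo
1. i, o -> 0 / V _: fires at position(s) 5: mesuarkomo
surface: mesuarkomo


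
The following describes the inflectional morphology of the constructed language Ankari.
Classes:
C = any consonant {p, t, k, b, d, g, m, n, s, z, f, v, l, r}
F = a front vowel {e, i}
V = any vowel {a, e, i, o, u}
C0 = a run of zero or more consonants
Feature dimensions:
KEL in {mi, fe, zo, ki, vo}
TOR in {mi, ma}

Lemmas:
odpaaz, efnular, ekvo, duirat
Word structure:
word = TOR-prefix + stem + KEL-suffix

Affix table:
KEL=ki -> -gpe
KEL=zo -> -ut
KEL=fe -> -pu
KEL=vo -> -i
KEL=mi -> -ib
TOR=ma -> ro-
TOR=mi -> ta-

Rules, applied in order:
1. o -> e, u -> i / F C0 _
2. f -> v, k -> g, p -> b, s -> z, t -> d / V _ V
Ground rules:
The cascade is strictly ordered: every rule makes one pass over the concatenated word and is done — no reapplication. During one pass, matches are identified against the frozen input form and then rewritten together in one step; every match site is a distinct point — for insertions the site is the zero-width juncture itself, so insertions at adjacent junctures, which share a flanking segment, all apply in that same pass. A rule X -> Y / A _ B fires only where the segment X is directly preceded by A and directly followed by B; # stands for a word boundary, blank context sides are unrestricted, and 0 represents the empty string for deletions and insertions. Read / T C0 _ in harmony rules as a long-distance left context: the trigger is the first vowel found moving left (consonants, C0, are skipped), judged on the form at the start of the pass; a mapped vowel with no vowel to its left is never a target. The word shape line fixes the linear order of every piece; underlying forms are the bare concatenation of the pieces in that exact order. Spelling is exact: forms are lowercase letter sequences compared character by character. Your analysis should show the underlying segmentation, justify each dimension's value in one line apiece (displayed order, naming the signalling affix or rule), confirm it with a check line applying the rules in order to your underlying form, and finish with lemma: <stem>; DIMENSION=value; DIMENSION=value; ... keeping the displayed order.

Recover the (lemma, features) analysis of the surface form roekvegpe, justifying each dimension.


underlying: ro-ekvo-gpe
KEL=ki - signalled by the affix -gpe
TOR=ma - signalled by the affix ro-
check: roekvogpe -> roekvegpe -> roekvegpe
lemma: ekvo; KEL=ki; TOR=ma


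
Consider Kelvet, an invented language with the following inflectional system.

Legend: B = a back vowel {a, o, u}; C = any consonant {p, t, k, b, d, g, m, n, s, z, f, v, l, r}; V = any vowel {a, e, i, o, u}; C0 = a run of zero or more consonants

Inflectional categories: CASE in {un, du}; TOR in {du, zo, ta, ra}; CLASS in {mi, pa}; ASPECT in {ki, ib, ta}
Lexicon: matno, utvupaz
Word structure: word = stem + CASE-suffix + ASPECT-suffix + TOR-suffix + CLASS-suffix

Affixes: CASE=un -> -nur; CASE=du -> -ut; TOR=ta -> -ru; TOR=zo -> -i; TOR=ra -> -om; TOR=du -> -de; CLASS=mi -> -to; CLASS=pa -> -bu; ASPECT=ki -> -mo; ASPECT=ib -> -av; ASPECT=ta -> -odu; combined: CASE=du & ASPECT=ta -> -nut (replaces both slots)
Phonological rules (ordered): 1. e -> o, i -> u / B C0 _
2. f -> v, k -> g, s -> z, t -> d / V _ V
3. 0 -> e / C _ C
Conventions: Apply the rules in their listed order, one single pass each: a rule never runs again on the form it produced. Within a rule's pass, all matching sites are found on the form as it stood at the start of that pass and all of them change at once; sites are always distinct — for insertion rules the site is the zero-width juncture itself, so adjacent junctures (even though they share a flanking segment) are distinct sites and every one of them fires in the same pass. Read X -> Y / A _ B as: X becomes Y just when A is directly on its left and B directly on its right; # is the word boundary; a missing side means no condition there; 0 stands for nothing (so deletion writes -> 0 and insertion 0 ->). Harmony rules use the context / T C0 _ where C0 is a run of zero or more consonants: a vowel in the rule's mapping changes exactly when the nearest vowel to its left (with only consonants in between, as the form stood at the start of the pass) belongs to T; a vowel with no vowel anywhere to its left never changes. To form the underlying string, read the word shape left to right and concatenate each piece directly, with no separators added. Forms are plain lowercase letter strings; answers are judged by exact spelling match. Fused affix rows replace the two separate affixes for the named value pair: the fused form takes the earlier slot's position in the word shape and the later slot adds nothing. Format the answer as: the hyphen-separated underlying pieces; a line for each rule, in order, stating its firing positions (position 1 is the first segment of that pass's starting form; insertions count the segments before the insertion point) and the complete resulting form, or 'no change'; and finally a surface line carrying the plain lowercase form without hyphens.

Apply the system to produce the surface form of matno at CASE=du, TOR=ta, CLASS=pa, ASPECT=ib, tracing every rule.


underlying: matno-ut-av-ru-bu
1. e -> o, i -> u / B C0 _: no change
2. f -> v, k -> g, s -> z, t -> d / V _ V: fires at position(s) 7: matnoudavrubu
3. 0 -> e / C _ C: inserts after position(s) 3, 9: matenoudaverubu
surface: matenoudaverubu


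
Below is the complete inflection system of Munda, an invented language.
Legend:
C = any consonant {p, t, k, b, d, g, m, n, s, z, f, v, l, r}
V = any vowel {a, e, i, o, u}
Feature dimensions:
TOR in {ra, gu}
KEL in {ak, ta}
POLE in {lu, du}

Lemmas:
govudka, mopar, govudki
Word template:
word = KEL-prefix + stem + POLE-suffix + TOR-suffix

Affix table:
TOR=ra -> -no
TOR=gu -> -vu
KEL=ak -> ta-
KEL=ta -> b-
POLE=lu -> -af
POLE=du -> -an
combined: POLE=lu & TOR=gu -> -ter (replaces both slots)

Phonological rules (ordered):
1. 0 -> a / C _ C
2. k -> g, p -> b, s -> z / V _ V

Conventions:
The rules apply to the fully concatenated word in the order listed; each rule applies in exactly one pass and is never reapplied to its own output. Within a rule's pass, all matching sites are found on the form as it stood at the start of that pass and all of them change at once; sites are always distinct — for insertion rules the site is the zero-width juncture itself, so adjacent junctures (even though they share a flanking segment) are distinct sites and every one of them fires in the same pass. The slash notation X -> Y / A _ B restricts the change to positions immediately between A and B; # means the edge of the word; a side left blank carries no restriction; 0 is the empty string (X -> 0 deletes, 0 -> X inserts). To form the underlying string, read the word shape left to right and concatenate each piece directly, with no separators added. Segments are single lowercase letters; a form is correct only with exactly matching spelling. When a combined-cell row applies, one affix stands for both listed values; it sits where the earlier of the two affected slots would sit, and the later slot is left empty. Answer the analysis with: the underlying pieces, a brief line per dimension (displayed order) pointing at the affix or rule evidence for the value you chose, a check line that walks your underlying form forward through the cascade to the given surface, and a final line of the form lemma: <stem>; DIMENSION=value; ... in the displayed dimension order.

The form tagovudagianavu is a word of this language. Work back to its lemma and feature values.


underlying: ta-govudki-an-vu
TOR=gu - signalled by the affix -vu
KEL=ak - signalled by the affix ta-
POLE=du - signalled by the affix -an
check: tagovudkianvu -> tagovudakianavu -> tagovudagianavu
lemma: govudki; TOR=gu; KEL=ak; POLE=du


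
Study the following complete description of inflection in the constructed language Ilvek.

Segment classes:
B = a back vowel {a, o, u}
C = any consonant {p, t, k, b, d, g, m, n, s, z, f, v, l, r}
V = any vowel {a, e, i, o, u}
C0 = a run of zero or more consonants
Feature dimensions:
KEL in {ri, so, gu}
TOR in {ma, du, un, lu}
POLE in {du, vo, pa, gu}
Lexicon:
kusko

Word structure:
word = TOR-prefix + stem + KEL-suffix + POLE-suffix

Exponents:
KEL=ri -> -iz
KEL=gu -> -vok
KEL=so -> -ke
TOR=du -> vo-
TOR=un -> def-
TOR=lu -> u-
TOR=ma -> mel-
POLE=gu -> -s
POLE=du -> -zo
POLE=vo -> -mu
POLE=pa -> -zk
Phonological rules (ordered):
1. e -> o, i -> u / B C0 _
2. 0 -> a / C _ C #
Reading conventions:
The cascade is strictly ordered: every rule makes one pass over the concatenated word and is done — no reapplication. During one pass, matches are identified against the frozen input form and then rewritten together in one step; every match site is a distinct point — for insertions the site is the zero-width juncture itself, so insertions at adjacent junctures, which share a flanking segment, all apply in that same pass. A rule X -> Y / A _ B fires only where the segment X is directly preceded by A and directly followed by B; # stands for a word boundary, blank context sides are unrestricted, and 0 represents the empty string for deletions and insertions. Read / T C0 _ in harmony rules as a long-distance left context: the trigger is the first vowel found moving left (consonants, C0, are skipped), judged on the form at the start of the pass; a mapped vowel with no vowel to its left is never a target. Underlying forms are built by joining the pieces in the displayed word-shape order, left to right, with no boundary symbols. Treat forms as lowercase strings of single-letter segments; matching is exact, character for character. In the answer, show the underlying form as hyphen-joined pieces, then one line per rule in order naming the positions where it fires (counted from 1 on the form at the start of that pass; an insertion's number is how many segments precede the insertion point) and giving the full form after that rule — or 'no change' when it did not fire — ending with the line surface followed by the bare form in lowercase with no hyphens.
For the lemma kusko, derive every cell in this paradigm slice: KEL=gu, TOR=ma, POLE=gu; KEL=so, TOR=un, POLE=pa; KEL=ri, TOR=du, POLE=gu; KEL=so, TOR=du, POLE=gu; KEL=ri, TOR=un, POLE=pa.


cell KEL=gu, TOR=ma, POLE=gu:
underlying: mel-kusko-vok-s
1. e -> o, i -> u / B C0 _: no change
2. 0 -> a / C _ C #: inserts after position(s) 11: melkuskovokas
surface: melkuskovokas

cell KEL=so, TOR=un, POLE=pa:
underlying: def-kusko-ke-zk
1. e -> o, i -> u / B C0 _: fires at position(s) 10: defkuskokozk
2. 0 -> a / C _ C #: inserts after position(s) 11: defkuskokozak
surface: defkuskokozak

cell KEL=ri, TOR=du, POLE=gu:
underlying: vo-kusko-iz-s
1. e -> o, i -> u / B C0 _: fires at position(s) 8: vokuskouzs
2. 0 -> a / C _ C #: inserts after position(s) 9: vokuskouzas
surface: vokuskouzas

cell KEL=so, TOR=du, POLE=gu:
underlying: vo-kusko-ke-s
1. e -> o, i -> u / B C0 _: fires at position(s) 9: vokuskokos
2. 0 -> a / C _ C #: no change
surface: vokuskokos

cell KEL=ri, TOR=un, POLE=pa:
underlying: def-kusko-iz-zk
1. e -> o, i -> u / B C0 _: fires at position(s) 9: defkuskouzzk
2. 0 -> a / C _ C #: inserts after position(s) 11: defkuskouzzak
surface: defkuskouzzak


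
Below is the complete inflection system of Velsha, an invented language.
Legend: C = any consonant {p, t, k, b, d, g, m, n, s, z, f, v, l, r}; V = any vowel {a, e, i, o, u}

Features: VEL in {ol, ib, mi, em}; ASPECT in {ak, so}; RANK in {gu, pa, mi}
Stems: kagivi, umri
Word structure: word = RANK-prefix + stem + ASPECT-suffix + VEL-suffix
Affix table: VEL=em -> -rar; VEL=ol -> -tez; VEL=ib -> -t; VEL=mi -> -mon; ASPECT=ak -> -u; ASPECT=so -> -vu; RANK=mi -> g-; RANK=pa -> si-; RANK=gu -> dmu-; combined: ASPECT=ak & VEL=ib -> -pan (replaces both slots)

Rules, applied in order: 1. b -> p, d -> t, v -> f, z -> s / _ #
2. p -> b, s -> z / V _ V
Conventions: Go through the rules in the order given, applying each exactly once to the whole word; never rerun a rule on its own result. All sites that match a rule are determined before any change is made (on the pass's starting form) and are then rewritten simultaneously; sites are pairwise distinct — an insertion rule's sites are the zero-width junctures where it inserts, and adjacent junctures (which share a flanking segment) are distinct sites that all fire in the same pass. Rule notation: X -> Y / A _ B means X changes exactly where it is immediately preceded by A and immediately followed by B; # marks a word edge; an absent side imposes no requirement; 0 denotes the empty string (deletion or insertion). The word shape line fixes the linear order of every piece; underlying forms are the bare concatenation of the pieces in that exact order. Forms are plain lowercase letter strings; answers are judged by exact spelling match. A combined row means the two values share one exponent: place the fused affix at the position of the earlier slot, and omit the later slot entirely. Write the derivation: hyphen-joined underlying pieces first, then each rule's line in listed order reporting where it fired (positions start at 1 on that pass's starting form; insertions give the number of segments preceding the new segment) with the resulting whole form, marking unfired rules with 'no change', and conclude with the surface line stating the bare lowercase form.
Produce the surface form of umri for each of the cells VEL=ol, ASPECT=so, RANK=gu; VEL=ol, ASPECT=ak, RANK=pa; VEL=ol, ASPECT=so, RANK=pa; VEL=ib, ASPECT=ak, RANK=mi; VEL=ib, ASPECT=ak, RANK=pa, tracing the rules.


cell VEL=ol, ASPECT=so, RANK=gu:
underlying: dmu-umri-vu-tez
1. b -> p, d -> t, v -> f, z -> s / _ #: fires at position(s) 12: dmuumrivutes
2. p -> b, s -> z / V _ V: no change
surface: dmuumrivutes

cell VEL=ol, ASPECT=ak, RANK=pa:
underlying: si-umri-u-tez
1. b -> p, d -> t, v -> f, z -> s / _ #: fires at position(s) 10: siumriutes
2. p -> b, s -> z / V _ V: no change
surface: siumriutes

cell VEL=ol, ASPECT=so, RANK=pa:
underlying: si-umri-vu-tez
1. b -> p, d -> t, v -> f, z -> s / _ #: fires at position(s) 11: siumrivutes
2. p -> b, s -> z / V _ V: no change
surface: siumrivutes

cell VEL=ib, ASPECT=ak, RANK=mi:
underlying: g-umri-pan
1. b -> p, d -> t, v -> f, z -> s / _ #: no change
2. p -> b, s -> z / V _ V: fires at position(s) 6: gumriban
surface: gumriban

cell VEL=ib, ASPECT=ak, RANK=pa:
underlying: si-umri-pan
1. b -> p, d -> t, v -> f, z -> s / _ #: no change
2. p -> b, s -> z / V _ V: fires at position(s) 7: siumriban
surface: siumriban


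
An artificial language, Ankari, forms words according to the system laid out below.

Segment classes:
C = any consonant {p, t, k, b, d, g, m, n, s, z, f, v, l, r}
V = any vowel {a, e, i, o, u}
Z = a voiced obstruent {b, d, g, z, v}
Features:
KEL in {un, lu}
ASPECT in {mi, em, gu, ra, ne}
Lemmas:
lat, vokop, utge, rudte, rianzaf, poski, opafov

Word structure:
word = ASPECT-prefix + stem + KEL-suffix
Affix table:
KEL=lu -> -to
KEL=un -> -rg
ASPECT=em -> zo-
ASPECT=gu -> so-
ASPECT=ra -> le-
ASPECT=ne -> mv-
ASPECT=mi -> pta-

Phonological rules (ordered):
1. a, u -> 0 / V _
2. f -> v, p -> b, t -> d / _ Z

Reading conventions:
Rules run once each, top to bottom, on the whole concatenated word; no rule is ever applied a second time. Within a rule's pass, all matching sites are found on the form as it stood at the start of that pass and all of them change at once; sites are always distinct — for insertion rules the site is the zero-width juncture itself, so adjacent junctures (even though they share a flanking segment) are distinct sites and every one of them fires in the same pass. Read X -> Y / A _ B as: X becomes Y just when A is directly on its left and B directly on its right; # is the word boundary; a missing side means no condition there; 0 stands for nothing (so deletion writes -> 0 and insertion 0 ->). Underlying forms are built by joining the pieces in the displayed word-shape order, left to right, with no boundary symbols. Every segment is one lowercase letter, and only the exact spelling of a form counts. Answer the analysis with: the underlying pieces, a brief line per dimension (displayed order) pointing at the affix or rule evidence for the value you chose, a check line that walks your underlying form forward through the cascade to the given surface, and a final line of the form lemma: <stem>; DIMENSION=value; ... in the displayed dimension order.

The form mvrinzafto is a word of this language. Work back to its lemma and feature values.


underlying: mv-rianzaf-to
KEL=lu - signalled by the affix -to
ASPECT=ne - signalled by the affix mv-
check: mvrianzafto -> mvrinzafto -> mvrinzafto
lemma: rianzaf; KEL=lu; ASPECT=ne


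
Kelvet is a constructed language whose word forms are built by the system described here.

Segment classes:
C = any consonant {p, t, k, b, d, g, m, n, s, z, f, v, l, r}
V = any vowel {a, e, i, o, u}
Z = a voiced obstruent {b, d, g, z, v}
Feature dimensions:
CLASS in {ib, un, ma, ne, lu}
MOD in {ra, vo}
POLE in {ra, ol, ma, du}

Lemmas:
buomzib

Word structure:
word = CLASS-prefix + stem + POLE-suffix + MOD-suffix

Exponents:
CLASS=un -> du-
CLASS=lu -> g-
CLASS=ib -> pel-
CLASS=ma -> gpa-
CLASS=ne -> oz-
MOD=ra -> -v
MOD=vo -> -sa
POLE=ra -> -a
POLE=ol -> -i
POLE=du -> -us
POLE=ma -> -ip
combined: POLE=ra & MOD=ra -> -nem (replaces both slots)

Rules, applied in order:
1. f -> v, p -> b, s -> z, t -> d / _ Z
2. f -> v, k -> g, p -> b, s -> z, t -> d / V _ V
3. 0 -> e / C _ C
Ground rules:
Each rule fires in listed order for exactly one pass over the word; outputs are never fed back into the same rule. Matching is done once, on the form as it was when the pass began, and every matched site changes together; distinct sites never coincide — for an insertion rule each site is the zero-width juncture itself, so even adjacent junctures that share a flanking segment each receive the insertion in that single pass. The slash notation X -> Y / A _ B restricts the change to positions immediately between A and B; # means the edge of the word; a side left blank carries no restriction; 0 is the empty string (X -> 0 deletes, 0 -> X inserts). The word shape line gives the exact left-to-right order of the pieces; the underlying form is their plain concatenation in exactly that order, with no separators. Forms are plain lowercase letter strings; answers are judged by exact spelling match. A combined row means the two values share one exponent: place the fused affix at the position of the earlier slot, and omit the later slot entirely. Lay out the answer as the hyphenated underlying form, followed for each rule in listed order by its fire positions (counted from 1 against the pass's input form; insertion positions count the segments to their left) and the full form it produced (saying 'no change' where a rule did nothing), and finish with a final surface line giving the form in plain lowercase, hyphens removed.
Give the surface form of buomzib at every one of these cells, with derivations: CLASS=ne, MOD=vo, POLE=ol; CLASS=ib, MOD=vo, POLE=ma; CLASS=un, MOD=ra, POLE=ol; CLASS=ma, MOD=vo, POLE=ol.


cell CLASS=ne, MOD=vo, POLE=ol:
underlying: oz-buomzib-i-sa
1. f -> v, p -> b, s -> z, t -> d / _ Z: no change
2. f -> v, k -> g, p -> b, s -> z, t -> d / V _ V: fires at position(s) 11: ozbuomzibiza
3. 0 -> e / C _ C: inserts after position(s) 2, 6: ozebuomezibiza
surface: ozebuomezibiza

cell CLASS=ib, MOD=vo, POLE=ma:
underlying: pel-buomzib-ip-sa
1. f -> v, p -> b, s -> z, t -> d / _ Z: no change
2. f -> v, k -> g, p -> b, s -> z, t -> d / V _ V: no change
3. 0 -> e / C _ C: inserts after position(s) 3, 7, 12: pelebuomezibipesa
surface: pelebuomezibipesa

cell CLASS=un, MOD=ra, POLE=ol:
underlying: du-buomzib-i-v
1. f -> v, p -> b, s -> z, t -> d / _ Z: no change
2. f -> v, k -> g, p -> b, s -> z, t -> d / V _ V: no change
3. 0 -> e / C _ C: inserts after position(s) 6: dubuomezibiv
surface: dubuomezibiv

cell CLASS=ma, MOD=vo, POLE=ol:
underlying: gpa-buomzib-i-sa
1. f -> v, p -> b, s -> z, t -> d / _ Z: no change
2. f -> v, k -> g, p -> b, s -> z, t -> d / V _ V: fires at position(s) 12: gpabuomzibiza
3. 0 -> e / C _ C: inserts after position(s) 1, 7: gepabuomezibiza
surface: gepabuomezibiza


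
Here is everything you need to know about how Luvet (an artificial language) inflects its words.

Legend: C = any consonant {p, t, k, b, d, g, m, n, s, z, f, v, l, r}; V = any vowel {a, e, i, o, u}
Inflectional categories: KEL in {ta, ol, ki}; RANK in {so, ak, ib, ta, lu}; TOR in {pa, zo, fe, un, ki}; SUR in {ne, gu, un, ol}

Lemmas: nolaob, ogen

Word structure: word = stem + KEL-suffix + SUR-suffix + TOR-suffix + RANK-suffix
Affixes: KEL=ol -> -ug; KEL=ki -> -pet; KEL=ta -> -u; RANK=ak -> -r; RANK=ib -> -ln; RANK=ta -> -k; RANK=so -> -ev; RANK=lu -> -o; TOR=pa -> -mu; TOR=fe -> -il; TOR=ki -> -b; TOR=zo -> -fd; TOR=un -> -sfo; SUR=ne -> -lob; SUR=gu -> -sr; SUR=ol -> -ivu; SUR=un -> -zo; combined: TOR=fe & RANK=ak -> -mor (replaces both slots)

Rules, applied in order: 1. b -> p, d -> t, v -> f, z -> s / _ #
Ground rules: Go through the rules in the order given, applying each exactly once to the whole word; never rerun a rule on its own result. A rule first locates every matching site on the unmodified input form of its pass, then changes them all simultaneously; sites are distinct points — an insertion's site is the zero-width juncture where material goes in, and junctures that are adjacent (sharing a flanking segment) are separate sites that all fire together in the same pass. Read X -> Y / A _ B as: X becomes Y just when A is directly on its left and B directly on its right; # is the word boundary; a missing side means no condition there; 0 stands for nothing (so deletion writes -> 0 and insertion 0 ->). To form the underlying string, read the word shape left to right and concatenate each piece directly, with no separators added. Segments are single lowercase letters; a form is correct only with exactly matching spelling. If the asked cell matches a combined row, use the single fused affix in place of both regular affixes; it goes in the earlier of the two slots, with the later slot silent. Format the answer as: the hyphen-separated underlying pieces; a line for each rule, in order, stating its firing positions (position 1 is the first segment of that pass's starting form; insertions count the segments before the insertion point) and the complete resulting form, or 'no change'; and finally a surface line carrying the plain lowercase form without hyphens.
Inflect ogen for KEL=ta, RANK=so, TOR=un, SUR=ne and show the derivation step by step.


underlying: ogen-u-lob-sfo-ev
1. b -> p, d -> t, v -> f, z -> s / _ #: fires at position(s) 13: ogenulobsfoef
surface: ogenulobsfoef


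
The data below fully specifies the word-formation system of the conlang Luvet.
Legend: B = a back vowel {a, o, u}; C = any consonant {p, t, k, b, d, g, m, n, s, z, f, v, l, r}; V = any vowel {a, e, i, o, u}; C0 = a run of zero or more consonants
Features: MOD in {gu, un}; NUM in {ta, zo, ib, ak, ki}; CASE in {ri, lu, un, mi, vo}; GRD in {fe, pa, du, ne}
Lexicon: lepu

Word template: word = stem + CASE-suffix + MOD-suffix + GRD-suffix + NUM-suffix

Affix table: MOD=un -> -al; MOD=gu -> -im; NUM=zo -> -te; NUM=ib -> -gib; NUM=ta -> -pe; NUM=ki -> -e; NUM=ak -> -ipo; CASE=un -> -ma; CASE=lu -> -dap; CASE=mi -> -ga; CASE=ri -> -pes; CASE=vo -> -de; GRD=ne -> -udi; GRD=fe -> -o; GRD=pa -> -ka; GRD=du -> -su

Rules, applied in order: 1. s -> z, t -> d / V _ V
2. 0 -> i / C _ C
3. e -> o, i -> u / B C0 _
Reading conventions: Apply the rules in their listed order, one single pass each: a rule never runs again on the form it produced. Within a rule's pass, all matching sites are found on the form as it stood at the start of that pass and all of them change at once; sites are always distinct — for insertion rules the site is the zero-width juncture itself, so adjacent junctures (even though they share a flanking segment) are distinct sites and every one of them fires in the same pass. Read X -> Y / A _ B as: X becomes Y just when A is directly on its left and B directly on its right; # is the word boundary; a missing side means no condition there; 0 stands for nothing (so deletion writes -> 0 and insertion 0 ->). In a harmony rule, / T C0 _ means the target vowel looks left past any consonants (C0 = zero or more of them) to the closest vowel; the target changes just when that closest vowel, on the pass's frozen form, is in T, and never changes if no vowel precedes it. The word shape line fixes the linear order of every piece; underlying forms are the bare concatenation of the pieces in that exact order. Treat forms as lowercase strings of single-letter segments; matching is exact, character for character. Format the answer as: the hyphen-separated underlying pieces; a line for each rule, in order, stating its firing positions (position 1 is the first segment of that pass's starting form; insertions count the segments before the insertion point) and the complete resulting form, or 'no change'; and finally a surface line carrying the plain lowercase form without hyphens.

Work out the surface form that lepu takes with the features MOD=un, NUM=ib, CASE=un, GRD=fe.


underlying: lepu-ma-al-o-gib
1. s -> z, t -> d / V _ V: no change
2. 0 -> i / C _ C: no change
3. e -> o, i -> u / B C0 _: fires at position(s) 11: lepumaalogub
surface: lepumaalogub


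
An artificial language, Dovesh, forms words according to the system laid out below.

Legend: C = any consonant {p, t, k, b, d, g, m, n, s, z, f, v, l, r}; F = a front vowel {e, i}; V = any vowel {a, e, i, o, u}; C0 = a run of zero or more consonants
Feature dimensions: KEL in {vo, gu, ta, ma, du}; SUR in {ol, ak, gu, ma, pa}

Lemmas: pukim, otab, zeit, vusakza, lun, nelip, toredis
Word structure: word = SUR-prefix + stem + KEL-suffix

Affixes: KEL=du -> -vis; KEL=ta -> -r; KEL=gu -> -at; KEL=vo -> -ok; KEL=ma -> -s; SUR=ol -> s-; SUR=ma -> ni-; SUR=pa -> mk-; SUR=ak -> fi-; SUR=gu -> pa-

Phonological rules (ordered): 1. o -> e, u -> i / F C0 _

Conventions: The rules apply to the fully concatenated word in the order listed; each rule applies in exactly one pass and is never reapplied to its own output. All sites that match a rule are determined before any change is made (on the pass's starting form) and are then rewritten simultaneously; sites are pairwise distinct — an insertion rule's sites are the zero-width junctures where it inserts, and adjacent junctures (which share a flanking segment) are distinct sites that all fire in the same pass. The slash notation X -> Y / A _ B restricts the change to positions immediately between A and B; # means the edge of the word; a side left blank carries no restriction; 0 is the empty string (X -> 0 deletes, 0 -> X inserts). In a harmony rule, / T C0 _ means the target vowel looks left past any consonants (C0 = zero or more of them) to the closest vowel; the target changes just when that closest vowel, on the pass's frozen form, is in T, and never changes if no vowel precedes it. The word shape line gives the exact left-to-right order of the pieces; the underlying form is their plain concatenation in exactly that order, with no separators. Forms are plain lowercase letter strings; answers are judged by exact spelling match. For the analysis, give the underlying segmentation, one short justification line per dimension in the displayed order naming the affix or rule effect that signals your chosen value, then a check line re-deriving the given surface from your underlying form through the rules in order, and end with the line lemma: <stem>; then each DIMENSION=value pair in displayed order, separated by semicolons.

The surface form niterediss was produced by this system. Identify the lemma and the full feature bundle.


underlying: ni-toredis-s
KEL=ma - signalled by the affix -s
SUR=ma - signalled by the affix ni-
check: nitorediss -> niterediss
lemma: toredis; KEL=ma; SUR=ma
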